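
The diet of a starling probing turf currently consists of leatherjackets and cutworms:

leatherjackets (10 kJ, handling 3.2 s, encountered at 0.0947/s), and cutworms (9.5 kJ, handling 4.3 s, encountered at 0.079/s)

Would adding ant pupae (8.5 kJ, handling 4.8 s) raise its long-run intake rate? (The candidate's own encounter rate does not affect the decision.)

Yes

Current rate: (0.0947×10 + 0.079×9.5)/(1 + 0.0947×3.2 + 0.079×4.3) = 1.033 kJ/s.
Profitability of ant pupae: 8.5/4.8 = 1.771 kJ/s.
Since 1.771 > R, including ant pupae increases the long-run rate.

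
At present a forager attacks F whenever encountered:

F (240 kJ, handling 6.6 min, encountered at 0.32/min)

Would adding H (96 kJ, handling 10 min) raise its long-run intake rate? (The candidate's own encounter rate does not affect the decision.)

No

On F alone, R = ΣλE/(1+Σλh) = 76.8/3.112 = 24.68 kJ/min.
Profitability of H: 96/10 = 9.6 kJ/min.
9.6 < 24.68, so adding H would lower the average — exclude it.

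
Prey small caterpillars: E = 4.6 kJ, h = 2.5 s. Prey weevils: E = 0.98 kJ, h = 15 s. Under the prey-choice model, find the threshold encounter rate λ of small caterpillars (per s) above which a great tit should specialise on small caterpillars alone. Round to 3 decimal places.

0.015 per s

Drop weevils once their profitability E₂/h₂ falls below the rate achievable on small caterpillars alone: E₂/h₂ = λE₁/(1 + λh₁).
Solve for λ: λE₁h₂ = E₂(1 + λh₁) → λ(E₁h₂ − E₂h₁) = E₂ → λ = E₂/(E₁h₂ − E₂h₁).
λ = 0.98/(4.6×15 − 0.98×2.5) = 0.98/66.55 = 0.01473 per s.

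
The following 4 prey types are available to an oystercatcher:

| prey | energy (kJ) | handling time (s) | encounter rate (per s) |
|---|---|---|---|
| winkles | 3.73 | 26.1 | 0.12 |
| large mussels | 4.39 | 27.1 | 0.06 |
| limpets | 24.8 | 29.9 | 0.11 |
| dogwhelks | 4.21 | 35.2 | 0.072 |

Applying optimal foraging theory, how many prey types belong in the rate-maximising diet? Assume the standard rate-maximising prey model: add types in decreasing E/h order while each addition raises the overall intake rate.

1

E/h in descending order: limpets 0.829, large mussels 0.162, winkles 0.143, dogwhelks 0.12 kJ/s. The optimal diet is the largest prefix of this list for which every included type satisfies E_i/h_i > R on the types above it.
Rate on top 1: 0.636. large mussels: 0.162 < 0.636 → exclude; stop.
Optimal diet: limpets — 1 of 4 types.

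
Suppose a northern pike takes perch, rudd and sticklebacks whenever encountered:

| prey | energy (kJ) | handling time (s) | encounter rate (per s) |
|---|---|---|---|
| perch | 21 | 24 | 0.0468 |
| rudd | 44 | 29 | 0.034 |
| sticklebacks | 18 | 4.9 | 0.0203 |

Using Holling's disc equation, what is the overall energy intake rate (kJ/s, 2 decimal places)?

Energy encountered per unit search time: 0.0468×21 + 0.034×44 + 0.0203×18 = 2.844 kJ/s.
Handling time per unit search time: 0.0468×24 + 0.034×29 + 0.0203×4.9 = 2.209.
Rate = 2.844/(1 + 2.209) = 0.8864 kJ/s.

0.89 kJ/s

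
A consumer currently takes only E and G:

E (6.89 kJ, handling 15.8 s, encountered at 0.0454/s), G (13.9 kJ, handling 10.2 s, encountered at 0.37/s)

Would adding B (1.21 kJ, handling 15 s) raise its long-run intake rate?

Current rate: (0.0454×6.89 + 0.37×13.9)/(1 + 0.0454×15.8 + 0.37×10.2) = 0.9935 kJ/s.
Profitability of B: 1.21/15 = 0.08067 kJ/s.
Since 0.08067 < R, time spent handling B is better spent searching.

No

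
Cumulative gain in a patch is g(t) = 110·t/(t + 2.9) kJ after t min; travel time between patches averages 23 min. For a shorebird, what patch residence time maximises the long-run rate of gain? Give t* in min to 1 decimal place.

Optimal t* satisfies g'(t*) = g(t*)/(T + t*).
g'(t) = 110·2.9/(t + 2.9)². Setting 110·2.9/(t+2.9)² = 110t/[(t+2.9)(23+t)] gives 2.9(23+t) = t(t+2.9), so t² = 2.9×23 = 66.7.
t* = √66.7 = 8.167 min.

8.2 min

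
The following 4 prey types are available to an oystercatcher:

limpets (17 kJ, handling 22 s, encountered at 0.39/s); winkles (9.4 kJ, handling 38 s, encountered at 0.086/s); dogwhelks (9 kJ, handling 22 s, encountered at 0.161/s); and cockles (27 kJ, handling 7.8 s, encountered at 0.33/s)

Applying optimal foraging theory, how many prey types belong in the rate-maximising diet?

1

E/h in descending order: cockles 3.46, limpets 0.773, dogwhelks 0.409, winkles 0.247 kJ/s. The optimal diet is the largest prefix of this list for which every included type satisfies E_i/h_i > R on the types above it.
Rate on top 1: 2.493. limpets: 0.773 < 2.493 → exclude; stop.
Optimal diet: cockles — 1 of 4 types.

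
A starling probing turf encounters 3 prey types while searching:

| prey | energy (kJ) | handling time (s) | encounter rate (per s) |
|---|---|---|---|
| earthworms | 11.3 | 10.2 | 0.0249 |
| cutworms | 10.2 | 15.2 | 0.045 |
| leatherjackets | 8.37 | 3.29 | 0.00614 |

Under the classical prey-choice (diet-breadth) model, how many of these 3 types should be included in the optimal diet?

Profitabilities (E/h, kJ/s): leatherjackets 2.54, earthworms 1.11, cutworms 0.671. Add prey in this order while the next type's profitability exceeds the intake rate on those already taken.
Rate on top 1: 0.05037. earthworms: 1.11 > 0.05037 → include.
Rate on top 2: 0.2612. cutworms: 0.671 > 0.2612 → include.
Optimal diet: leatherjackets, earthworms, cutworms — 3 of 3 types.

3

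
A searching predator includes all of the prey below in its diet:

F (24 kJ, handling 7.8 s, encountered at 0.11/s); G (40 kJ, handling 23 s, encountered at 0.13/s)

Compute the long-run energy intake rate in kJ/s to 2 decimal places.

R = Σλ_iE_i / (1 + Σλ_ih_i)
Numerator: 0.11×24 + 0.13×40 = 7.84
Denominator: 1 + 0.11×7.8 + 0.13×23 = 4.848
R = 7.84/4.848 = 1.617 kJ/s

1.62 kJ/s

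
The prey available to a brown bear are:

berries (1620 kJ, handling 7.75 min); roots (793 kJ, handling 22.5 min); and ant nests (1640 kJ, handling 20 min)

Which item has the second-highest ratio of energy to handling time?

In descending order of E/h:
berries: 1620/7.75 = 209 kJ/min
ant nests: 1640/20 = 82 kJ/min
roots: 793/22.5 = 35.2 kJ/min

ant nests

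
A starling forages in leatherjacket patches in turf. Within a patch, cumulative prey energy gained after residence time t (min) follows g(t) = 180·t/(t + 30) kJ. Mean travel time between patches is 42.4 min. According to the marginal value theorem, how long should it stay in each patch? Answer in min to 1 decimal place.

35.7 min

Maximise g(t)/(T+t): set derivative to zero → g'(t)(T+t) = g(t).
g'(t) = 180·30/(t + 30)². Setting 180·30/(t+30)² = 180t/[(t+30)(42.4+t)] gives 30(42.4+t) = t(t+30), so t² = 30×42.4 = 1272.
t* = √1272 = 35.67 min.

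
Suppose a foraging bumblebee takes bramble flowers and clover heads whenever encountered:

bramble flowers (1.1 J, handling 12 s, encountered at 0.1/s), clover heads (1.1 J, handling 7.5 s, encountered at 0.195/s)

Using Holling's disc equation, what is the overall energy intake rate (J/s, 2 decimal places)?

0.09 J/s

R = (0.1×1.1 + 0.195×1.1) / (1 + 0.1×12 + 0.195×7.5) = 0.3245/3.663 = 0.0886 J/s.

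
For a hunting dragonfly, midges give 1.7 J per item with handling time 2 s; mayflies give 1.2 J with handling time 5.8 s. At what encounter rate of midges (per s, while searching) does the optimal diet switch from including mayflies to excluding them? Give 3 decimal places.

Drop mayflies once their profitability E₂/h₂ falls below the rate achievable on midges alone: E₂/h₂ = λE₁/(1 + λh₁).
Solve for λ: λE₁h₂ = E₂(1 + λh₁) → λ(E₁h₂ − E₂h₁) = E₂ → λ = E₂/(E₁h₂ − E₂h₁).
λ = 1.2/(1.7×5.8 − 1.2×2) = 1.2/7.46 = 0.1609 per s.

0.161 per s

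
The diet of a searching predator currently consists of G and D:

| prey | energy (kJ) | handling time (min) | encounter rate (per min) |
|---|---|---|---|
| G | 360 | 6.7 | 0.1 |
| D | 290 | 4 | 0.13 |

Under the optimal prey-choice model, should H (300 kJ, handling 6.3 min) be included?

Yes

Current rate: (0.1×360 + 0.13×290)/(1 + 0.1×6.7 + 0.13×4) = 33.65 kJ/min.
Profitability of H: 300/6.3 = 47.62 kJ/min.
47.62 > 33.65, so adding H raises the average — include it.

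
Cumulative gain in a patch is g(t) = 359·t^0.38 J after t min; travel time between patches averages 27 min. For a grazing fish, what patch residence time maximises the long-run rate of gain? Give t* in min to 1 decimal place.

16.5 min

Optimal t* satisfies g'(t*) = g(t*)/(T + t*).
g'(t) = 0.38·359·t^-0.62. Setting 0.38·359·t^-0.62 = 359·t^0.38/(27+t) gives 0.38(27+t) = t, so 0.62·t = 0.38×27.
t* = 0.38×27/0.62 = 16.55 min.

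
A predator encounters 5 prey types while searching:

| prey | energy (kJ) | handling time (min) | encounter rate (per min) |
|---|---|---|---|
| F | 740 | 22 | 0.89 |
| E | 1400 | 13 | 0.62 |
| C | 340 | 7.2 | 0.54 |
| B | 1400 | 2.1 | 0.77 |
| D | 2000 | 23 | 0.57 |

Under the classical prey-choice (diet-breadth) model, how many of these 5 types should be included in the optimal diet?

1

Profitabilities (E/h, kJ/min): B 667, E 108, D 87, C 47.2, F 33.6. Add prey in this order while the next type's profitability exceeds the intake rate on those already taken.
Rate on top 1: 411.9. E: 108 < 411.9 → exclude; stop.
Optimal diet: B — 1 of 5 types.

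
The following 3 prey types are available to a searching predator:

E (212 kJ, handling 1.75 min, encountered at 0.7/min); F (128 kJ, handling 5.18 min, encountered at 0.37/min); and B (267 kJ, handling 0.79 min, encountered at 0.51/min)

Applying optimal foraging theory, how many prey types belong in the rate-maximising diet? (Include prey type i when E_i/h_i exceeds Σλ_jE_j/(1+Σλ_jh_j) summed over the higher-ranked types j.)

Rank by E/h (kJ/min): B 338, E 121, F 24.7. Include each in turn until the next type's E/h falls below the running intake rate.
Rate on top 1: 97.06. E: 121 > 97.06 → include.
Rate on top 2: 108.3. F: 24.7 < 108.3 → exclude; stop.
Optimal diet: B, E — 2 of 3 types.

2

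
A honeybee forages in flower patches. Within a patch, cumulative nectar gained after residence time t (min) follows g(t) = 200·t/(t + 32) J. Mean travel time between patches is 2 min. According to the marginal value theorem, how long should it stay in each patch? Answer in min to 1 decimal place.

By the marginal value theorem, leave when the instantaneous gain rate g'(t) equals the habitat-wide average g(t)/(T + t).
g'(t) = 200·32/(t + 32)². Setting 200·32/(t+32)² = 200t/[(t+32)(2+t)] gives 32(2+t) = t(t+32), so t² = 32×2 = 64.
t* = √64 = 8 min.

8.0 min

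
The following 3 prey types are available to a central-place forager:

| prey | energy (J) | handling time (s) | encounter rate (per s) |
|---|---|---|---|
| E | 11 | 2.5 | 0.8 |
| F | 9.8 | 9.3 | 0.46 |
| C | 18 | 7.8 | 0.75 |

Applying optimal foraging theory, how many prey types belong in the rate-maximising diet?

1

Rank by E/h (J/s): E 4.4, C 2.31, F 1.05. Include each in turn until the next type's E/h falls below the running intake rate.
Rate on top 1: 2.933. C: 2.31 < 2.933 → exclude; stop.
Optimal diet: E — 1 of 3 types.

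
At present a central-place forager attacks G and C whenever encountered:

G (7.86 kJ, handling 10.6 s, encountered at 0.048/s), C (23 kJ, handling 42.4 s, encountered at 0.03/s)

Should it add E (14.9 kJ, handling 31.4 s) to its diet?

Yes

Current rate: (0.048×7.86 + 0.03×23)/(1 + 0.048×10.6 + 0.03×42.4) = 0.3838 kJ/s.
E: E/h = 14.9/31.4 = 0.4745 kJ/s.
0.4745 > 0.3838, so adding E raises the average — include it.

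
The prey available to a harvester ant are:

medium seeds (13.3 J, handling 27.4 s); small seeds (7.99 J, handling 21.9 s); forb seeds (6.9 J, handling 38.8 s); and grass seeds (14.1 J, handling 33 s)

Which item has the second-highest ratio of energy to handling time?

grass seeds

In descending order of E/h:
medium seeds: 13.3/27.4 = 0.485 J/s
grass seeds: 14.1/33 = 0.427 J/s
small seeds: 7.99/21.9 = 0.365 J/s
forb seeds: 6.9/38.8 = 0.178 J/s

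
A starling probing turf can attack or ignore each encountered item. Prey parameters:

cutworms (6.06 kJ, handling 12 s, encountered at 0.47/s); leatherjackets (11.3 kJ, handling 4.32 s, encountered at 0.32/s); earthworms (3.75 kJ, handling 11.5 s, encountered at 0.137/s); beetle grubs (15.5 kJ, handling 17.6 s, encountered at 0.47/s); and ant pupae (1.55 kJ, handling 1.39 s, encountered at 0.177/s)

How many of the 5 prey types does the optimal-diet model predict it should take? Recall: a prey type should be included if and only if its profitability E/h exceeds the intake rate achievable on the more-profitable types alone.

1

E/h in descending order: leatherjackets 2.62, ant pupae 1.12, beetle grubs 0.881, cutworms 0.505, earthworms 0.326 kJ/s. The optimal diet is the largest prefix of this list for which every included type satisfies E_i/h_i > R on the types above it.
Rate on top 1: 1.518. ant pupae: 1.12 < 1.518 → exclude; stop.
Optimal diet: leatherjackets — 1 of 5 types.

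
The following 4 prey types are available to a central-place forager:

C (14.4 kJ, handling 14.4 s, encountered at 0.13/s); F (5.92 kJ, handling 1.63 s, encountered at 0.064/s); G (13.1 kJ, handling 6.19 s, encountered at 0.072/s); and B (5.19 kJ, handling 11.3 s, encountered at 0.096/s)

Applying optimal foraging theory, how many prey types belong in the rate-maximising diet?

Profitabilities (E/h, kJ/s): F 3.63, G 2.12, C 1, B 0.459. Add prey in this order while the next type's profitability exceeds the intake rate on those already taken.
Rate on top 1: 0.3431. G: 2.12 > 0.3431 → include.
Rate on top 2: 0.853. C: 1 > 0.853 → include.
Rate on top 3: 0.9334. B: 0.459 < 0.9334 → exclude; stop.
Optimal diet: F, G, C — 3 of 4 types.

3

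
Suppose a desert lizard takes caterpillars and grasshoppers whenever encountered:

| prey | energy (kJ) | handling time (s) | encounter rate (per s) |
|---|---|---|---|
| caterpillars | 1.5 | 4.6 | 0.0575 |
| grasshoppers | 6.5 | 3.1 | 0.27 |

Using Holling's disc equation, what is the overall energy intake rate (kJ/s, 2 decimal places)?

0.88 kJ/s

Energy encountered per unit search time: 0.0575×1.5 + 0.27×6.5 = 1.841 kJ/s.
Handling time per unit search time: 0.0575×4.6 + 0.27×3.1 = 1.102.
Rate = 1.841/(1 + 1.102) = 0.8762 kJ/s.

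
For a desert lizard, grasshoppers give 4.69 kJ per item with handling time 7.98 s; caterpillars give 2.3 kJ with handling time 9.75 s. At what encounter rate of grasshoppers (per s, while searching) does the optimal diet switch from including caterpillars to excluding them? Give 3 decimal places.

At the threshold, the rate on grasshoppers alone equals the profitability of caterpillars: λ·4.69/(1 + λ·7.98) = 2.3/9.75 = 0.2359.
Rearranging, λ(4.69 − 0.2359×7.98) = 0.2359, so λ = 0.2359/2.808 = 0.08402 per s.

0.084 per s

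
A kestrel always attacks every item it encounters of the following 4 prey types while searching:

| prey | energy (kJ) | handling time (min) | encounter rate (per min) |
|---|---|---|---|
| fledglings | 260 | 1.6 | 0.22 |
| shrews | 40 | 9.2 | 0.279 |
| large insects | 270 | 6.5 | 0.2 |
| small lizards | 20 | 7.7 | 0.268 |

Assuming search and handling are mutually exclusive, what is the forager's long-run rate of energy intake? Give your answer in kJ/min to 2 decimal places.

R = (0.22×260 + 0.279×40 + 0.2×270 + 0.268×20) / (1 + 0.22×1.6 + 0.279×9.2 + 0.2×6.5 + 0.268×7.7) = 127.7/7.282 = 17.54 kJ/min.

17.54 kJ/min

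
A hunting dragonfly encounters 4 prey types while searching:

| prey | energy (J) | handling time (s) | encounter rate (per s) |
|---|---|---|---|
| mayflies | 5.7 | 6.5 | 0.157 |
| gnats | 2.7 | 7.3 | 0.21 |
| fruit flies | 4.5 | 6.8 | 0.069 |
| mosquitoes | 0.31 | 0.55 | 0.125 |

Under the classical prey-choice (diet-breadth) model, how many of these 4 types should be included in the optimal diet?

3

E/h in descending order: mayflies 0.877, fruit flies 0.662, mosquitoes 0.564, gnats 0.37 J/s. The optimal diet is the largest prefix of this list for which every included type satisfies E_i/h_i > R on the types above it.
Rate on top 1: 0.4429. fruit flies: 0.662 > 0.4429 → include.
Rate on top 2: 0.4842. mosquitoes: 0.564 > 0.4842 → include.
Rate on top 3: 0.4863. gnats: 0.37 < 0.4863 → exclude; stop.
Optimal diet: mayflies, fruit flies, mosquitoes — 3 of 4 types.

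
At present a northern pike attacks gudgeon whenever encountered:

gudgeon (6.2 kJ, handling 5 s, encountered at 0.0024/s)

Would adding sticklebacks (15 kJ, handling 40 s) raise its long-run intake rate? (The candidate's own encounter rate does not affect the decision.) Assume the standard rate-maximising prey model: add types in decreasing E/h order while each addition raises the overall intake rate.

On gudgeon alone, R = ΣλE/(1+Σλh) = 0.01488/1.012 = 0.0147 kJ/s.
Profitability of sticklebacks: 15/40 = 0.375 kJ/s.
0.375 > 0.0147, so adding sticklebacks raises the average — include it.

Yes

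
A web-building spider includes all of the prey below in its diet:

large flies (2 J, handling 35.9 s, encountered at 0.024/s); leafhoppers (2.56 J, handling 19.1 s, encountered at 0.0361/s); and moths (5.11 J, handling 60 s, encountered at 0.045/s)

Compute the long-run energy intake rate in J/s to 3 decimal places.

R = (0.024×2 + 0.0361×2.56 + 0.045×5.11) / (1 + 0.024×35.9 + 0.0361×19.1 + 0.045×60) = 0.3704/5.251 = 0.07053 J/s.

0.071 J/s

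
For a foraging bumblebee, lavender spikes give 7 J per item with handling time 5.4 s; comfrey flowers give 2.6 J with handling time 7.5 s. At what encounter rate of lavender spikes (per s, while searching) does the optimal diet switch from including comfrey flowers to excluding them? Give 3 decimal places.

0.068 per s

The zero-one rule: include comfrey flowers iff E₂/h₂ > λE₁/(1+λh₁). Equality gives the switch point.
λE₁h₂ = E₂ + λE₂h₁ ⇒ λ = E₂/(E₁h₂ − E₂h₁) = 2.6/(52.5 − 14.04) = 0.0676 per s.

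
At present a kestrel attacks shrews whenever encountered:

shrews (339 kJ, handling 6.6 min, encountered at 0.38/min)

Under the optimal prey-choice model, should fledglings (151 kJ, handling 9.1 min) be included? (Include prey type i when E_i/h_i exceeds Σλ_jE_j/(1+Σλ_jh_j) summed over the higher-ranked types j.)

On shrews alone, R = ΣλE/(1+Σλh) = 128.8/3.508 = 36.72 kJ/min.
fledglings: E/h = 151/9.1 = 16.59 kJ/min.
16.59 < 36.72, so adding fledglings would lower the average — exclude it.

No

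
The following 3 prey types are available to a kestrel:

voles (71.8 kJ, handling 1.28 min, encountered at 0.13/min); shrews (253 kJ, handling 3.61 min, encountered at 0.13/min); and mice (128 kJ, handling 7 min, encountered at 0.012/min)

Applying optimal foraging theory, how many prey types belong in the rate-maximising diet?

Profitabilities (E/h, kJ/min): shrews 70.1, voles 56.1, mice 18.3. Add prey in this order while the next type's profitability exceeds the intake rate on those already taken.
Rate on top 1: 22.38. voles: 56.1 > 22.38 → include.
Rate on top 2: 25.81. mice: 18.3 < 25.81 → exclude; stop.
Optimal diet: shrews, voles — 2 of 3 types.

2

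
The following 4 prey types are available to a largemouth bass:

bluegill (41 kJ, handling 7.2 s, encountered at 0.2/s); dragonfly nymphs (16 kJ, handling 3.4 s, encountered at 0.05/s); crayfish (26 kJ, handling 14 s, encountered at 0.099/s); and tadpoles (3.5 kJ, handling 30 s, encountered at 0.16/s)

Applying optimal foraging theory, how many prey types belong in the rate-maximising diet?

E/h in descending order: bluegill 5.69, dragonfly nymphs 4.71, crayfish 1.86, tadpoles 0.117 kJ/s. The optimal diet is the largest prefix of this list for which every included type satisfies E_i/h_i > R on the types above it.
Rate on top 1: 3.361. dragonfly nymphs: 4.71 > 3.361 → include.
Rate on top 2: 3.448. crayfish: 1.86 < 3.448 → exclude; stop.
Optimal diet: bluegill, dragonfly nymphs — 2 of 4 types.

2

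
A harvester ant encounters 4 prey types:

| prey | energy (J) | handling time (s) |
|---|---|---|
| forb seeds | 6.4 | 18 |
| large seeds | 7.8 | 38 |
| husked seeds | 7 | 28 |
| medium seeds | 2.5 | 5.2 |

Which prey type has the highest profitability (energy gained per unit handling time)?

In descending order of E/h:
medium seeds: 2.5/5.2 = 0.481 J/s
forb seeds: 6.4/18 = 0.356 J/s
husked seeds: 7/28 = 0.25 J/s
large seeds: 7.8/38 = 0.205 J/s

medium seeds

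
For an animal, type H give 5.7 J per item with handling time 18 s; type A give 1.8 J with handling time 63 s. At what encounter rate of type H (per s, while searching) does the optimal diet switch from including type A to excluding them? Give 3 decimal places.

The zero-one rule: include type A iff E₂/h₂ > λE₁/(1+λh₁). Equality gives the switch point.
λE₁h₂ = E₂ + λE₂h₁ ⇒ λ = E₂/(E₁h₂ − E₂h₁) = 1.8/(359.1 − 32.4) = 0.00551 per s.

0.006 per s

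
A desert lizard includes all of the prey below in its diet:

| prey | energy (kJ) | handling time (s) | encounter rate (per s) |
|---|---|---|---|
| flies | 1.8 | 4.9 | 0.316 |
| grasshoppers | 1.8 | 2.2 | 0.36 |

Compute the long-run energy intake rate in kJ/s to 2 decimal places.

Energy encountered per unit search time: 0.316×1.8 + 0.36×1.8 = 1.217 kJ/s.
Handling time per unit search time: 0.316×4.9 + 0.36×2.2 = 2.34.
Rate = 1.217/(1 + 2.34) = 0.3643 kJ/s.

0.36 kJ/s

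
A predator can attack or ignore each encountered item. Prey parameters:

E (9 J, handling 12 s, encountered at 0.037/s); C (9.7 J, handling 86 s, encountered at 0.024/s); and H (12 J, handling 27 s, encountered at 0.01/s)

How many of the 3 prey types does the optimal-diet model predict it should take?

2

E/h in descending order: E 0.75, H 0.444, C 0.113 J/s. The optimal diet is the largest prefix of this list for which every included type satisfies E_i/h_i > R on the types above it.
Rate on top 1: 0.2306. H: 0.444 > 0.2306 → include.
Rate on top 2: 0.2643. C: 0.113 < 0.2643 → exclude; stop.
Optimal diet: E, H — 2 of 3 types.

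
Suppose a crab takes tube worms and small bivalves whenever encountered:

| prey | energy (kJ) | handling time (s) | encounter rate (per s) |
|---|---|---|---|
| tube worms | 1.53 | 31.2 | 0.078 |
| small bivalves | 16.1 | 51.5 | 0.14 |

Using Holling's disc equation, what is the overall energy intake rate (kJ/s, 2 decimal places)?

R = (0.078×1.53 + 0.14×16.1) / (1 + 0.078×31.2 + 0.14×51.5) = 2.373/10.64 = 0.223 kJ/s.

0.22 kJ/s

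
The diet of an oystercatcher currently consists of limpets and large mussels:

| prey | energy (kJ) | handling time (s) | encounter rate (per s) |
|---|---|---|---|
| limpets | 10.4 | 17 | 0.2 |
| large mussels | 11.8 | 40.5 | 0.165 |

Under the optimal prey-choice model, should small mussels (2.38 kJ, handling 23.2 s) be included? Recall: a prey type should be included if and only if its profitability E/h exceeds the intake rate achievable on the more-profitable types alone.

No

On limpets and large mussels alone, R = ΣλE/(1+Σλh) = 4.027/11.08 = 0.3634 kJ/s.
small mussels: E/h = 2.38/23.2 = 0.1026 kJ/s.
Since 0.1026 < R, time spent handling small mussels is better spent searching.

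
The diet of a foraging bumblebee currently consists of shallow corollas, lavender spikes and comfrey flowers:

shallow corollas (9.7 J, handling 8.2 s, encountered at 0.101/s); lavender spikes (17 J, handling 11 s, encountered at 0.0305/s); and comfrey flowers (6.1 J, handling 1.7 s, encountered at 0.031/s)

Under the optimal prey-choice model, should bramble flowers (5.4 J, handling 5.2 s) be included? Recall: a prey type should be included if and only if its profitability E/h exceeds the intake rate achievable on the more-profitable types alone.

Yes

Intake rate on the current diet: R = (0.101×9.7 + 0.0305×17 + 0.031×6.1) / (1 + 0.101×8.2 + 0.0305×11 + 0.031×1.7) = 1.687/2.216 = 0.7613 J/s.
Profitability of bramble flowers: 5.4/5.2 = 1.038 J/s.
Since 1.038 > R, including bramble flowers increases the long-run rate.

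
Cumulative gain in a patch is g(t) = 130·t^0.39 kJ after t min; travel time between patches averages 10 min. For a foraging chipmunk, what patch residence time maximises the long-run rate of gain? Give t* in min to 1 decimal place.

Maximise g(t)/(T+t): set derivative to zero → g'(t)(T+t) = g(t).
g'(t) = 0.39·130·t^-0.61. Setting 0.39·130·t^-0.61 = 130·t^0.39/(10+t) gives 0.39(10+t) = t, so 0.61·t = 0.39×10.
t* = 0.39×10/0.61 = 6.393 min.

6.4 min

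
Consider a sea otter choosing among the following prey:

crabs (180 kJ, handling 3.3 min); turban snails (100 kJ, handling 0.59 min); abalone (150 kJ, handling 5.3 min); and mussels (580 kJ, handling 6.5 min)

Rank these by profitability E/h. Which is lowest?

abalone

In descending order of E/h:
turban snails: 100/0.59 = 169 kJ/min
mussels: 580/6.5 = 89.2 kJ/min
crabs: 180/3.3 = 54.5 kJ/min
abalone: 150/5.3 = 28.3 kJ/min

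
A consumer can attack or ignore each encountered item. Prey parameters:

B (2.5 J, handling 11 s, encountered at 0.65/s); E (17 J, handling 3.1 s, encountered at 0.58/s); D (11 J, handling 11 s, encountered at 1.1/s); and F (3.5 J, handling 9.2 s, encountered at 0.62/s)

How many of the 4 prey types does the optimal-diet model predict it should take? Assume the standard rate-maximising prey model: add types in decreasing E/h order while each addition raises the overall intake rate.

Rank by E/h (J/s): E 5.48, D 1, F 0.38, B 0.227. Include each in turn until the next type's E/h falls below the running intake rate.
Rate on top 1: 3.524. D: 1 < 3.524 → exclude; stop.
Optimal diet: E — 1 of 4 types.

1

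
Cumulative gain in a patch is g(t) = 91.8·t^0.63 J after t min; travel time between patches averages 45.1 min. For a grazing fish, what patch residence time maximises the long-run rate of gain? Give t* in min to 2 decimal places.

By the marginal value theorem, leave when the instantaneous gain rate g'(t) equals the habitat-wide average g(t)/(T + t).
g'(t) = 0.63·91.8·t^-0.37. Setting 0.63·91.8·t^-0.37 = 91.8·t^0.63/(45.1+t) gives 0.63(45.1+t) = t, so 0.37·t = 0.63×45.1.
t* = 0.63×45.1/0.37 = 76.79 min.

76.79 min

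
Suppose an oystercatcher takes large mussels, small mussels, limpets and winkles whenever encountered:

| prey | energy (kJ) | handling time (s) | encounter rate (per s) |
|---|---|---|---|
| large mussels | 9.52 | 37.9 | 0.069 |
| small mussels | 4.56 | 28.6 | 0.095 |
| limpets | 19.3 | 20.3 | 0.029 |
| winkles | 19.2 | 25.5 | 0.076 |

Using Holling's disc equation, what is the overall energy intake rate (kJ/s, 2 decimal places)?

0.35 kJ/s

R = Σλ_iE_i / (1 + Σλ_ih_i)
Numerator: 0.069×9.52 + 0.095×4.56 + 0.029×19.3 + 0.076×19.2 = 3.109
Denominator: 1 + 0.069×37.9 + 0.095×28.6 + 0.029×20.3 + 0.076×25.5 = 8.859
R = 3.109/8.859 = 0.3509 kJ/s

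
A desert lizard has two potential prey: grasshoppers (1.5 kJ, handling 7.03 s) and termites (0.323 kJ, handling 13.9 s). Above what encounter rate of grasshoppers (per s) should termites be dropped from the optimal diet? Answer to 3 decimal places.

At the threshold, the rate on grasshoppers alone equals the profitability of termites: λ·1.5/(1 + λ·7.03) = 0.323/13.9 = 0.02324.
Rearranging, λ(1.5 − 0.02324×7.03) = 0.02324, so λ = 0.02324/1.337 = 0.01738 per s.

0.017 per s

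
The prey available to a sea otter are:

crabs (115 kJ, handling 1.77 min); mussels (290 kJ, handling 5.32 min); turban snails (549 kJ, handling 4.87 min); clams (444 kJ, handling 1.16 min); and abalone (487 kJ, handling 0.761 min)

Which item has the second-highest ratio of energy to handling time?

Profitability E/h (kJ/min): crabs = 115/1.77 = 65, mussels = 290/5.32 = 54.5, turban snails = 549/4.87 = 113, clams = 444/1.16 = 383, abalone = 487/0.761 = 640.
Ranked: abalone > clams > turban snails > crabs > mussels.

clams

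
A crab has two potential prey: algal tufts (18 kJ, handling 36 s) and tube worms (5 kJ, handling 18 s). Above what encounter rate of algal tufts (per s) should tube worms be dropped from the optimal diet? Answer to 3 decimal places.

0.035 per s

At the threshold, the rate on algal tufts alone equals the profitability of tube worms: λ·18/(1 + λ·36) = 5/18 = 0.2778.
Rearranging, λ(18 − 0.2778×36) = 0.2778, so λ = 0.2778/8 = 0.03472 per s.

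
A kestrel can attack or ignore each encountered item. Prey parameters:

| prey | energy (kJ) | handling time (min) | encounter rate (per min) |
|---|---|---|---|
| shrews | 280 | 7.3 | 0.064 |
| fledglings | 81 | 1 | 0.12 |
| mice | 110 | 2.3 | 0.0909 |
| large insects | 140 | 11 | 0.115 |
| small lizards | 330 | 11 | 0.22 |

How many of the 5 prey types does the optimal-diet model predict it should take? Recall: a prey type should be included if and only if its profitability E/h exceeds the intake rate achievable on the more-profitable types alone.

4

E/h in descending order: fledglings 81, mice 47.8, shrews 38.4, small lizards 30, large insects 12.7 kJ/min. The optimal diet is the largest prefix of this list for which every included type satisfies E_i/h_i > R on the types above it.
Rate on top 1: 8.679. mice: 47.8 > 8.679 → include.
Rate on top 2: 14.84. shrews: 38.4 > 14.84 → include.
Rate on top 3: 20.95. small lizards: 30 > 20.95 → include.
Rate on top 4: 26.15. large insects: 12.7 < 26.15 → exclude; stop.
Optimal diet: fledglings, mice, shrews, small lizards — 4 of 5 types.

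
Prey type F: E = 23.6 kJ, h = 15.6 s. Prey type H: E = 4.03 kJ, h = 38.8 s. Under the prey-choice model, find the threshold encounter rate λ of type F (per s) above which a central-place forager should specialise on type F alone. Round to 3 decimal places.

The zero-one rule: include type H iff E₂/h₂ > λE₁/(1+λh₁). Equality gives the switch point.
λE₁h₂ = E₂ + λE₂h₁ ⇒ λ = E₂/(E₁h₂ − E₂h₁) = 4.03/(915.7 − 62.87) = 0.004726 per s.

0.005 per s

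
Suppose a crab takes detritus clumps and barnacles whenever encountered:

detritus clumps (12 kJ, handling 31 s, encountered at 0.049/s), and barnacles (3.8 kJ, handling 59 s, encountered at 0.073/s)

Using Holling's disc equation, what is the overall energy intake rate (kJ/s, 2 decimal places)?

Energy encountered per unit search time: 0.049×12 + 0.073×3.8 = 0.8654 kJ/s.
Handling time per unit search time: 0.049×31 + 0.073×59 = 5.826.
Rate = 0.8654/(1 + 5.826) = 0.1268 kJ/s.

0.13 kJ/s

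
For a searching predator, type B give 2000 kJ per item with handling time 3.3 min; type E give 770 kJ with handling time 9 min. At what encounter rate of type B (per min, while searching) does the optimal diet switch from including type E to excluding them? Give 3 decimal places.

Drop type E once their profitability E₂/h₂ falls below the rate achievable on type B alone: E₂/h₂ = λE₁/(1 + λh₁).
Solve for λ: λE₁h₂ = E₂(1 + λh₁) → λ(E₁h₂ − E₂h₁) = E₂ → λ = E₂/(E₁h₂ − E₂h₁).
λ = 770/(2000×9 − 770×3.3) = 770/1.546e+04 = 0.04981 per min.

0.050 per min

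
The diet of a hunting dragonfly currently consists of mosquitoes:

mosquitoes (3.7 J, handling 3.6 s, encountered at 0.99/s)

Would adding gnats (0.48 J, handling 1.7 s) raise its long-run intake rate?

On mosquitoes alone, R = ΣλE/(1+Σλh) = 3.663/4.564 = 0.8026 J/s.
gnats: E/h = 0.48/1.7 = 0.2824 J/s.
Since 0.2824 < R, time spent handling gnats is better spent searching.

No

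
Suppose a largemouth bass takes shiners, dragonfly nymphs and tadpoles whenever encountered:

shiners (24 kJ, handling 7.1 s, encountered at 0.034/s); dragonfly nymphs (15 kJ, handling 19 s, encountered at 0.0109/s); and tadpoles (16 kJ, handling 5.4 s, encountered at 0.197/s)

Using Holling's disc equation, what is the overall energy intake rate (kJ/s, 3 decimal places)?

1.645 kJ/s

Energy encountered per unit search time: 0.034×24 + 0.0109×15 + 0.197×16 = 4.131 kJ/s.
Handling time per unit search time: 0.034×7.1 + 0.0109×19 + 0.197×5.4 = 1.512.
Rate = 4.131/(1 + 1.512) = 1.645 kJ/s.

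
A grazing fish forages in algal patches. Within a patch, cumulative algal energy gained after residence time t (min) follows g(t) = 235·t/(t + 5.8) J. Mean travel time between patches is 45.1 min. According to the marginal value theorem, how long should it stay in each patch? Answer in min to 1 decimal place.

16.2 min

By the marginal value theorem, leave when the instantaneous gain rate g'(t) equals the habitat-wide average g(t)/(T + t).
g'(t) = 235·5.8/(t + 5.8)². Setting 235·5.8/(t+5.8)² = 235t/[(t+5.8)(45.1+t)] gives 5.8(45.1+t) = t(t+5.8), so t² = 5.8×45.1 = 261.6.
t* = √261.6 = 16.17 min.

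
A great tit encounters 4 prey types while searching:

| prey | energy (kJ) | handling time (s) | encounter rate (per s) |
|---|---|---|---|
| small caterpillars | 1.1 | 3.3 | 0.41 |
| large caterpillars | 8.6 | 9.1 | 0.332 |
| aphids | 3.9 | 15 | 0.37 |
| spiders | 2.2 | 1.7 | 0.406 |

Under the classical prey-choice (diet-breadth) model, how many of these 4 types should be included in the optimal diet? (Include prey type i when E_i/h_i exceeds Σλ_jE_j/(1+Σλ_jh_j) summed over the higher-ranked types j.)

2

Profitabilities (E/h, kJ/s): spiders 1.29, large caterpillars 0.945, small caterpillars 0.333, aphids 0.26. Add prey in this order while the next type's profitability exceeds the intake rate on those already taken.
Rate on top 1: 0.5285. large caterpillars: 0.945 > 0.5285 → include.
Rate on top 2: 0.7956. small caterpillars: 0.333 < 0.7956 → exclude; stop.
Optimal diet: spiders, large caterpillars — 2 of 4 types.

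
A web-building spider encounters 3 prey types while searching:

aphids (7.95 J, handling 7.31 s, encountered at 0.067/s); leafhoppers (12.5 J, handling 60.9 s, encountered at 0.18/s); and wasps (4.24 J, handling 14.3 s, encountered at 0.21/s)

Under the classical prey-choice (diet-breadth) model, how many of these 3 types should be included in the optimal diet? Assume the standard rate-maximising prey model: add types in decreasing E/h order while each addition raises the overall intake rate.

E/h in descending order: aphids 1.09, wasps 0.297, leafhoppers 0.205 J/s. The optimal diet is the largest prefix of this list for which every included type satisfies E_i/h_i > R on the types above it.
Rate on top 1: 0.3575. wasps: 0.297 < 0.3575 → exclude; stop.
Optimal diet: aphids — 1 of 3 types.

1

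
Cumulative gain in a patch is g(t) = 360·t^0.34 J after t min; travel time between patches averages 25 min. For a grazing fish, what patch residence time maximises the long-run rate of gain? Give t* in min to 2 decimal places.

12.88 min

Optimal t* satisfies g'(t*) = g(t*)/(T + t*).
g'(t) = 0.34·360·t^-0.66. Setting 0.34·360·t^-0.66 = 360·t^0.34/(25+t) gives 0.34(25+t) = t, so 0.66·t = 0.34×25.
t* = 0.34×25/0.66 = 12.88 min.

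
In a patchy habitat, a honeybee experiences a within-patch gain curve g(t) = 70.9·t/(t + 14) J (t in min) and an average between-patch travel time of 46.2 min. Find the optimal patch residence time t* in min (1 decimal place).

By the marginal value theorem, leave when the instantaneous gain rate g'(t) equals the habitat-wide average g(t)/(T + t).
g'(t) = 70.9·14/(t + 14)². Setting 70.9·14/(t+14)² = 70.9t/[(t+14)(46.2+t)] gives 14(46.2+t) = t(t+14), so t² = 14×46.2 = 646.8.
t* = √646.8 = 25.43 min.

25.4 min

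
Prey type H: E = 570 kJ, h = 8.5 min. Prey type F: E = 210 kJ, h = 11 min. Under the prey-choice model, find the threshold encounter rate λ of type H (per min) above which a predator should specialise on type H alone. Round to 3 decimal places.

0.047 per min

Drop type F once their profitability E₂/h₂ falls below the rate achievable on type H alone: E₂/h₂ = λE₁/(1 + λh₁).
Solve for λ: λE₁h₂ = E₂(1 + λh₁) → λ(E₁h₂ − E₂h₁) = E₂ → λ = E₂/(E₁h₂ − E₂h₁).
λ = 210/(570×11 − 210×8.5) = 210/4485 = 0.04682 per min.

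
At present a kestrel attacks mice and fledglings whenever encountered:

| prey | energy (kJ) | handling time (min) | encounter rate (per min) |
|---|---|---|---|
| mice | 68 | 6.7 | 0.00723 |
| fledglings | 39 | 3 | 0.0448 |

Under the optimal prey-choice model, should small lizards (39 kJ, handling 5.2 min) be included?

Current rate: (0.00723×68 + 0.0448×39)/(1 + 0.00723×6.7 + 0.0448×3) = 1.893 kJ/min.
small lizards: E/h = 39/5.2 = 7.5 kJ/min.
Since 7.5 > R, including small lizards increases the long-run rate.

Yes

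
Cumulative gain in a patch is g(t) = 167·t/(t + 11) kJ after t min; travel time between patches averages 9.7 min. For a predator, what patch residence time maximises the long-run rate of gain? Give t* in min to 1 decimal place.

10.3 min

Maximise g(t)/(T+t): set derivative to zero → g'(t)(T+t) = g(t).
g'(t) = 167·11/(t + 11)². Setting 167·11/(t+11)² = 167t/[(t+11)(9.7+t)] gives 11(9.7+t) = t(t+11), so t² = 11×9.7 = 106.7.
t* = √106.7 = 10.33 min.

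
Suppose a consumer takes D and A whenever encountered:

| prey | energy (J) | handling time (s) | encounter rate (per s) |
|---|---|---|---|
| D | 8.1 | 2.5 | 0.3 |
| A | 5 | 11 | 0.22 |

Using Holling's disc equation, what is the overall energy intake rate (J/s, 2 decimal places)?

0.85 J/s

R = Σλ_iE_i / (1 + Σλ_ih_i)
Numerator: 0.3×8.1 + 0.22×5 = 3.53
Denominator: 1 + 0.3×2.5 + 0.22×11 = 4.17
R = 3.53/4.17 = 0.8465 J/s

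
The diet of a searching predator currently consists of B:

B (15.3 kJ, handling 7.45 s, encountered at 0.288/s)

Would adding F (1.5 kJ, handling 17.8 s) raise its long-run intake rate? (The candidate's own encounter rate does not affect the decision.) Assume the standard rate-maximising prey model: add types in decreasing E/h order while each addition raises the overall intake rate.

No

Intake rate on the current diet: R = (0.288×15.3) / (1 + 0.288×7.45) = 4.406/3.146 = 1.401 kJ/s.
Profitability of F: 1.5/17.8 = 0.08427 kJ/s.
0.08427 < 1.401, so adding F would lower the average — exclude it.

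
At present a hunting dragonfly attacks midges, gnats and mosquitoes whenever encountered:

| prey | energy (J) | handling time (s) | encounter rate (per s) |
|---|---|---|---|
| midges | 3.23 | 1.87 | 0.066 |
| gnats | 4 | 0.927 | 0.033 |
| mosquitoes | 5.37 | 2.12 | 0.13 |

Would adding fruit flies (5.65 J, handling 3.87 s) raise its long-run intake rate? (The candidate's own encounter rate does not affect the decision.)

On midges, gnats and mosquitoes alone, R = ΣλE/(1+Σλh) = 1.043/1.43 = 0.7298 J/s.
Profitability of fruit flies: 5.65/3.87 = 1.46 J/s.
1.46 > 0.7298, so adding fruit flies raises the average — include it.

Yes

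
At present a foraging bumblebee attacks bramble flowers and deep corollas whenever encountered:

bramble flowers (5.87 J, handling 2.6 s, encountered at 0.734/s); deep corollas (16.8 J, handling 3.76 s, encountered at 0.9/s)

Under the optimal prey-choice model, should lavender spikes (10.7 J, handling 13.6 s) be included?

Intake rate on the current diet: R = (0.734×5.87 + 0.9×16.8) / (1 + 0.734×2.6 + 0.9×3.76) = 19.43/6.292 = 3.088 J/s.
Profitability of lavender spikes: 10.7/13.6 = 0.7868 J/s.
Since 0.7868 < R, time spent handling lavender spikes is better spent searching.

No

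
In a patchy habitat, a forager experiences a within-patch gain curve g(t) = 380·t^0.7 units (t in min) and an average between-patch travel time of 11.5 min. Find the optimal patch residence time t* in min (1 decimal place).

Maximise g(t)/(T+t): set derivative to zero → g'(t)(T+t) = g(t).
g'(t) = 0.7·380·t^-0.3. Setting 0.7·380·t^-0.3 = 380·t^0.7/(11.5+t) gives 0.7(11.5+t) = t, so 0.30·t = 0.7×11.5.
t* = 0.7×11.5/0.30 = 26.83 min.

26.8 min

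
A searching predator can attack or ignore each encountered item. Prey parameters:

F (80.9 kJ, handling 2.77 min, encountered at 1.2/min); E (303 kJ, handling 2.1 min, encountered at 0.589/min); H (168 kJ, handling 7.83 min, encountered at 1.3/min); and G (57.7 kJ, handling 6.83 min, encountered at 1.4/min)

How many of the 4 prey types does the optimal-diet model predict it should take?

Profitabilities (E/h, kJ/min): E 144, F 29.2, H 21.5, G 8.45. Add prey in this order while the next type's profitability exceeds the intake rate on those already taken.
Rate on top 1: 79.78. F: 29.2 < 79.78 → exclude; stop.
Optimal diet: E — 1 of 4 types.

1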